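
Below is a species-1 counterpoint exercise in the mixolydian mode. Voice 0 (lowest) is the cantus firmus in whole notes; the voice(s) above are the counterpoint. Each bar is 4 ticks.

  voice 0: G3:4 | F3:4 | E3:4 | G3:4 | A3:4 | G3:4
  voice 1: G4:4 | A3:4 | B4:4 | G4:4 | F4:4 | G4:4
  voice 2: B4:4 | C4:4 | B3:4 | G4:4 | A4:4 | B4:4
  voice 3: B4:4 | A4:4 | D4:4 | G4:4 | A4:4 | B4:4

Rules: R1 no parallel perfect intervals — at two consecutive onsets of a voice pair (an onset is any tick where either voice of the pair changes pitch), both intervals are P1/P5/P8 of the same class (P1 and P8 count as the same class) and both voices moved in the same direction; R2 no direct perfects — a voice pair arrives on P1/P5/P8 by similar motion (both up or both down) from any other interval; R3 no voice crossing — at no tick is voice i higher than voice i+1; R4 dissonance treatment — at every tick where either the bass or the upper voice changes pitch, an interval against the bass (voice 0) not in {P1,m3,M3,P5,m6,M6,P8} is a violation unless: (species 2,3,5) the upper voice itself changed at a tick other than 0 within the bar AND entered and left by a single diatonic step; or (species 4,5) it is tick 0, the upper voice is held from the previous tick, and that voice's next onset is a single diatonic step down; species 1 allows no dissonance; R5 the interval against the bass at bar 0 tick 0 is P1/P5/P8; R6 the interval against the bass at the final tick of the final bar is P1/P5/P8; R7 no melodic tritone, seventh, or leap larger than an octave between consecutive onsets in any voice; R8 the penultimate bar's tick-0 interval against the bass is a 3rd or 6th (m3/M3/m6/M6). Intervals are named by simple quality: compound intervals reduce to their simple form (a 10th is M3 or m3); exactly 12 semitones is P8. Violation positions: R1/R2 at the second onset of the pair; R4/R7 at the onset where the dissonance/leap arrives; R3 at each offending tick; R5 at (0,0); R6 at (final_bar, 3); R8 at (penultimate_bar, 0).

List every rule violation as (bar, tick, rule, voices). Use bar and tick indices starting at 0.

bar 0: v0=G3 v1=G4 v2=B4 v3=B4 downbeat M3
bar 1: v0=F3 v1=A3 v2=C4 v3=A4 downbeat M3
bar 2: v0=E3 v1=B4 v2=B3 v3=D4 downbeat m7
bar 3: v0=G3 v1=G4 v2=G4 v3=G4 downbeat P8
bar 4: v0=A3 v1=F4 v2=A4 v3=A4 downbeat P8
bar 5: v0=G3 v1=G4 v2=B4 v3=B4 downbeat M3
  -> R5 @ bar 0 tick 0 v(0, 2): opens on M3
  -> R5 @ bar 0 tick 0 v(0, 3): opens on M3
  -> R2 @ bar 1 tick 0 v(0, 2): G3/B4 M3 -> F3/C4 P5 similar
  -> R2 @ bar 1 tick 0 v(1, 3): G4/B4 M3 -> A3/A4 P8 similar
  -> R7 @ bar 1 tick 0 v(1,): G4->A3 leap 10st
  -> R7 @ bar 1 tick 0 v(2,): B4->C4 leap 11st
  -> R1 @ bar 2 tick 0 v(0, 2): F3/C4 P5 -> E3/B3 P5 similar
  -> R3 @ bar 2 tick 0 v(1, 2): B4 above B3
  -> R4 @ bar 2 tick 0 v(0, 3): E3/D4 m7 untreated
  -> R7 @ bar 2 tick 0 v(1,): A3->B4 leap 14st
  -> R3 @ bar 2 tick 1 v(1, 2): B4 above B3
  -> R3 @ bar 2 tick 2 v(1, 2): B4 above B3
  -> R3 @ bar 2 tick 3 v(1, 2): B4 above B3
  -> R2 @ bar 3 tick 0 v(0, 2): E3/B3 P5 -> G3/G4 P8 similar
  -> R2 @ bar 3 tick 0 v(0, 3): E3/D4 m7 -> G3/G4 P8 similar
  -> R2 @ bar 3 tick 0 v(2, 3): B3/D4 m3 -> G4/G4 P1 similar
  -> R1 @ bar 4 tick 0 v(0, 2): G3/G4 P8 -> A3/A4 P8 similar
  -> R1 @ bar 4 tick 0 v(0, 3): G3/G4 P8 -> A3/A4 P8 similar
  -> R1 @ bar 4 tick 0 v(2, 3): G4/G4 P1 -> A4/A4 P1 similar
  -> R8 @ bar 4 tick 0 v(0, 2): penult P8 not 3rd/6th
  -> R8 @ bar 4 tick 0 v(0, 3): penult P8 not 3rd/6th
  -> R1 @ bar 5 tick 0 v(2, 3): A4/A4 P1 -> B4/B4 P1 similar
  -> R6 @ bar 5 tick 3 v(0, 2): closes on M3
  -> R6 @ bar 5 tick 3 v(0, 3): closes on M3

(0, 0, R5, (0, 2))
(0, 0, R5, (0, 3))
(1, 0, R2, (0, 2))
(1, 0, R2, (1, 3))
(1, 0, R7, (1,))
(1, 0, R7, (2,))
(2, 0, R1, (0, 2))
(2, 0, R3, (1, 2))
(2, 0, R4, (0, 3))
(2, 0, R7, (1,))
(2, 1, R3, (1, 2))
(2, 2, R3, (1, 2))
(2, 3, R3, (1, 2))
(3, 0, R2, (0, 2))
(3, 0, R2, (0, 3))
(3, 0, R2, (2, 3))
(4, 0, R1, (0, 2))
(4, 0, R1, (0, 3))
(4, 0, R1, (2, 3))
(4, 0, R8, (0, 2))
(4, 0, R8, (0, 3))
(5, 0, R1, (2, 3))
(5, 3, R6, (0, 2))
(5, 3, R6, (0, 3))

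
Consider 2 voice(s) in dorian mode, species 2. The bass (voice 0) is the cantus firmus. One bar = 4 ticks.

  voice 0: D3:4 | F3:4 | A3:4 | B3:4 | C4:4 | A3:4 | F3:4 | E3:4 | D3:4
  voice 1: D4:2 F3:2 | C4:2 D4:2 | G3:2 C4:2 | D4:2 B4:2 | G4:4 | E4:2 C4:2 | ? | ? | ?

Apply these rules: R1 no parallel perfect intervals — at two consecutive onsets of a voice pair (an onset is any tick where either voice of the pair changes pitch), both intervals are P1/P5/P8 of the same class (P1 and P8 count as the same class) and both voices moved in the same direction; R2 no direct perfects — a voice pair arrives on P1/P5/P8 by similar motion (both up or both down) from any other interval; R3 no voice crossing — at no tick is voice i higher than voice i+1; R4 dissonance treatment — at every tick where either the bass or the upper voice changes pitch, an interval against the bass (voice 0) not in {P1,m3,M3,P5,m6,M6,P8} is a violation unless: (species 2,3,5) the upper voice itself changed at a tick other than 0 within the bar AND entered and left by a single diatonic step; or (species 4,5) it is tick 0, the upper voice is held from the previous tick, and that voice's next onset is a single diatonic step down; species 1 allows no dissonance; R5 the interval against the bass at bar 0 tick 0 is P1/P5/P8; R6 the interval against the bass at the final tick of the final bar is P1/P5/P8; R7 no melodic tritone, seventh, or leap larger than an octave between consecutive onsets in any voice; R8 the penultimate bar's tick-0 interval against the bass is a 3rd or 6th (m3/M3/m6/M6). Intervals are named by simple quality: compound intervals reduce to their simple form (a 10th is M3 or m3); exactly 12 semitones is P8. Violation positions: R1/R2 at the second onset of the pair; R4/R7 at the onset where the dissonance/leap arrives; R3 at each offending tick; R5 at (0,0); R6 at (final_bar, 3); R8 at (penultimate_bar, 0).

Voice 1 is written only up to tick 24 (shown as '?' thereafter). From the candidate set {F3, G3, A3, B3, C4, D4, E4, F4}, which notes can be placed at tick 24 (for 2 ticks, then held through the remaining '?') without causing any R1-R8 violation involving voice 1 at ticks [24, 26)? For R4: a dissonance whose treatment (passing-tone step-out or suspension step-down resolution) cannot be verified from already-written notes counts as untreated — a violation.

{A3, C4, D4, F4}

F3: violates R2
G3: violates R4
A3: legal
B3: violates R4
C4: legal
D4: legal
E4: violates R4
F4: legal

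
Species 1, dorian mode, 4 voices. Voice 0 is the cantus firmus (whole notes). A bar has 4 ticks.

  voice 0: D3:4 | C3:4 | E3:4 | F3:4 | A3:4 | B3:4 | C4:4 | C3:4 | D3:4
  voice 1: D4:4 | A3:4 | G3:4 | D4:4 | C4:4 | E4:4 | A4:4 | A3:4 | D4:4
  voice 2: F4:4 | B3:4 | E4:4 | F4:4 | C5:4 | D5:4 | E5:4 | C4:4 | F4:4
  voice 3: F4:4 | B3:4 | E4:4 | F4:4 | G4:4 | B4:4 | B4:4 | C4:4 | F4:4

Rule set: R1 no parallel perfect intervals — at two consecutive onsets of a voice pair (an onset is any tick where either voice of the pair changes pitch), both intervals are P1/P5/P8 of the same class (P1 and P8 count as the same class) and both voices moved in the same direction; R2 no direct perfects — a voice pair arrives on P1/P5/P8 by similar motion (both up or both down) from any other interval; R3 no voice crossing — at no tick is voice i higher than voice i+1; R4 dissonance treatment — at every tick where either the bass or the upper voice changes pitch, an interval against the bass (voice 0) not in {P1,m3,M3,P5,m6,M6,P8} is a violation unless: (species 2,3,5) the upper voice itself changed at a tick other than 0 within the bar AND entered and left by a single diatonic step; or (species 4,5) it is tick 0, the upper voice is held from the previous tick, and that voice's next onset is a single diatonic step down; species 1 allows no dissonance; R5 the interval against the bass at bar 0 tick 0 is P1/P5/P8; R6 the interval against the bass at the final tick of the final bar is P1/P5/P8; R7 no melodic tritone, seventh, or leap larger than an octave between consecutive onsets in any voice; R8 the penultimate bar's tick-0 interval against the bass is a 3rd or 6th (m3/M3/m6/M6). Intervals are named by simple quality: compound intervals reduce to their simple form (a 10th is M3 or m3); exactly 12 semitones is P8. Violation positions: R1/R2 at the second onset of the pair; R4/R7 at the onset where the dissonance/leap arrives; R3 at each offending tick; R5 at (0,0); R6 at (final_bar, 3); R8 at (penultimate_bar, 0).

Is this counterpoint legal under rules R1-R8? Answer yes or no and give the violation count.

No (42 violations)

bar 0: v0=D3 v1=D4 v2=F4 v3=F4 (m3)
bar 1: v0=C3 v1=A3 v2=B3 v3=B3 (M7)
bar 2: v0=E3 v1=G3 v2=E4 v3=E4 (P8)
bar 3: v0=F3 v1=D4 v2=F4 v3=F4 (P8)
bar 4: v0=A3 v1=C4 v2=C5 v3=G4 (m7)
bar 5: v0=B3 v1=E4 v2=D5 v3=B4 (P8)
bar 6: v0=C4 v1=A4 v2=E5 v3=B4 (M7)
bar 7: v0=C3 v1=A3 v2=C4 v3=C4 (P8)
bar 8: v0=D3 v1=D4 v2=F4 v3=F4 (m3)
  R5 @ bar0.0: opens on m3
  R5 @ bar0.0: opens on m3
  R1 @ bar1.0: F4/F4 P1 -> B3/B3 P1 similar
  R4 @ bar1.0: C3/B3 M7 untreated
  R4 @ bar1.0: C3/B3 M7 untreated
  R7 @ bar1.0: F4->B3 leap 6st
  R7 @ bar1.0: F4->B3 leap 6st
  R1 @ bar2.0: B3/B3 P1 -> E4/E4 P1 similar
  R2 @ bar2.0: C3/B3 M7 -> E3/E4 P8 similar
  R2 @ bar2.0: C3/B3 M7 -> E3/E4 P8 similar
  R1 @ bar3.0: E3/E4 P8 -> F3/F4 P8 similar
  R1 @ bar3.0: E3/E4 P8 -> F3/F4 P8 similar
  R1 @ bar3.0: E4/E4 P1 -> F4/F4 P1 similar
  R3 @ bar4.0: C5 above G4
  R4 @ bar4.0: A3/G4 m7 untreated
  R3 @ bar4.1: C5 above G4
  R3 @ bar4.2: C5 above G4
  R3 @ bar4.3: C5 above G4
  R1 @ bar5.0: C4/G4 P5 -> E4/B4 P5 similar
  R2 @ bar5.0: A3/G4 m7 -> B3/B4 P8 similar
  R3 @ bar5.0: D5 above B4
  R4 @ bar5.0: B3/E4 P4 untreated
  R3 @ bar5.1: D5 above B4
  R3 @ bar5.2: D5 above B4
  R3 @ bar5.3: D5 above B4
  R2 @ bar6.0: E4/D5 m7 -> A4/E5 P5 similar
  R3 @ bar6.0: E5 above B4
  R4 @ bar6.0: C4/B4 M7 untreated
  R3 @ bar6.1: E5 above B4
  R3 @ bar6.2: E5 above B4
  R3 @ bar6.3: E5 above B4
  R2 @ bar7.0: C4/E5 M3 -> C3/C4 P8 similar
  R2 @ bar7.0: C4/B4 M7 -> C3/C4 P8 similar
  R2 @ bar7.0: E5/B4 P4 -> C4/C4 P1 similar
  R7 @ bar7.0: E5->C4 leap 16st
  R7 @ bar7.0: B4->C4 leap 11st
  R8 @ bar7.0: penult P8 not 3rd/6th
  R8 @ bar7.0: penult P8 not 3rd/6th
  R1 @ bar8.0: C4/C4 P1 -> F4/F4 P1 similar
  R2 @ bar8.0: C3/A3 M6 -> D3/D4 P8 similar
  R6 @ bar8.3: closes on m3
  R6 @ bar8.3: closes on m3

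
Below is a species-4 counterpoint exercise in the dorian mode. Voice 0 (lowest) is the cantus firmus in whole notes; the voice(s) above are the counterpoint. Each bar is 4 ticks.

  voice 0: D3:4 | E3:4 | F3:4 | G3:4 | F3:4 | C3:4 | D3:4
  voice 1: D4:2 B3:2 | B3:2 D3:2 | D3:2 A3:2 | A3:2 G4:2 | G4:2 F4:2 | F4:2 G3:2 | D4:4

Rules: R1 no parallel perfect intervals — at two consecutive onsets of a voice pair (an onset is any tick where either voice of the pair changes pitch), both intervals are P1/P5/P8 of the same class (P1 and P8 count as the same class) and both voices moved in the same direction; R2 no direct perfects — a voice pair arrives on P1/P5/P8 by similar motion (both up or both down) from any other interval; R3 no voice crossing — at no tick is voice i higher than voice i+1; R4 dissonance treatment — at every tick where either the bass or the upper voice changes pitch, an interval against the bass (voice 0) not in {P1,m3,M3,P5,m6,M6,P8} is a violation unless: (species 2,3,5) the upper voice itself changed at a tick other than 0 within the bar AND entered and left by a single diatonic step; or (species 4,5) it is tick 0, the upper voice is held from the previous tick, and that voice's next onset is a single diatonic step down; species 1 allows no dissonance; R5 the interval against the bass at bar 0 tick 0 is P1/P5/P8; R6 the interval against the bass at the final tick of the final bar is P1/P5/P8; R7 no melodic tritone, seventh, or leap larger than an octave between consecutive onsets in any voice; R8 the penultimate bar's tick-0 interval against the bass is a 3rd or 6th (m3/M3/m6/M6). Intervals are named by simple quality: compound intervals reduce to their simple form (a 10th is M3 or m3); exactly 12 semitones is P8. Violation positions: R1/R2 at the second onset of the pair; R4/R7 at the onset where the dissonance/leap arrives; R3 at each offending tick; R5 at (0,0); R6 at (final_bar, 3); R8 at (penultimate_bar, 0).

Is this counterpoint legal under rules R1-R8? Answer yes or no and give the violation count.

bar 0: v0=D3 v1=D4 (P8)
bar 1: v0=E3 v1=B3 (P5)
bar 2: v0=F3 v1=D3 (m3)
bar 3: v0=G3 v1=A3 (M2)
bar 4: v0=F3 v1=G4 (M2)
bar 5: v0=C3 v1=F4 (P4)
bar 6: v0=D3 v1=D4 (P8)
  R3 @ bar1.2: E3 above D3
  R4 @ bar1.2: E3/D3 M2 untreated
  R3 @ bar1.3: E3 above D3
  R3 @ bar2.0: F3 above D3
  R3 @ bar2.1: F3 above D3
  R4 @ bar3.0: G3/A3 M2 untreated
  R7 @ bar3.2: A3->G4 leap 10st
  R4 @ bar5.0: C3/F4 P4 untreated
  R8 @ bar5.0: penult P4 not 3rd/6th
  R7 @ bar5.2: F4->G3 leap 10st
  R2 @ bar6.0: C3/G3 P5 -> D3/D4 P8 similar

No (11 violations)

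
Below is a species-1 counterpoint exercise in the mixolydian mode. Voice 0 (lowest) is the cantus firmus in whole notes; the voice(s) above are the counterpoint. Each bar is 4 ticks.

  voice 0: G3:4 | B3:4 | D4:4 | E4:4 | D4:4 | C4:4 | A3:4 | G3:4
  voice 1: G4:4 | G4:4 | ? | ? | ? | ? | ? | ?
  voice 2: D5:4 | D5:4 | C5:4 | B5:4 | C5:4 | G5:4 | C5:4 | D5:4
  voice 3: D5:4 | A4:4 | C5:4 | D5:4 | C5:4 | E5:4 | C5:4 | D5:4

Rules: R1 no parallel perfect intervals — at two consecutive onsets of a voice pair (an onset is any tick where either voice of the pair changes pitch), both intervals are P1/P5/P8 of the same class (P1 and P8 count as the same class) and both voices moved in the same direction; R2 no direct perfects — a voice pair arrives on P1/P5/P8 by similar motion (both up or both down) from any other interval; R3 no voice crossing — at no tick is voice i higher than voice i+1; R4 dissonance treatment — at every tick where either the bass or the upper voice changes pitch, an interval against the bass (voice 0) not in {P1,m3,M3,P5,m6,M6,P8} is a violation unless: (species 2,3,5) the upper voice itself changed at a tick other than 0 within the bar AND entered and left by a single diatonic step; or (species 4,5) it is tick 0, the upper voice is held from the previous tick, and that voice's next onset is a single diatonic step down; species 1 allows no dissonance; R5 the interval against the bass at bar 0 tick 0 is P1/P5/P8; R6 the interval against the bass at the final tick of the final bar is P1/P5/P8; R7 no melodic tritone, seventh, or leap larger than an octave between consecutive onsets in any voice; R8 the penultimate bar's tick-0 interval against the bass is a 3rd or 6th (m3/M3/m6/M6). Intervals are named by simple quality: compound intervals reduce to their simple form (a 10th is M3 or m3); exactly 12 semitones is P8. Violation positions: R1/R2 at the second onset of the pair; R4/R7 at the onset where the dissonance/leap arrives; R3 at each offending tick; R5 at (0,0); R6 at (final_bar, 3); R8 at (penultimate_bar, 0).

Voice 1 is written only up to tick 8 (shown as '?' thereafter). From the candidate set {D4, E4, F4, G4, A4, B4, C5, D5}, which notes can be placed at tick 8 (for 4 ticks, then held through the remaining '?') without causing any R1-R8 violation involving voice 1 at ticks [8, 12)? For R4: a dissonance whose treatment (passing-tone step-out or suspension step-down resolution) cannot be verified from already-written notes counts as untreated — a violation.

{B4, D4}

D4: legal
E4: violates R4
F4: violates R1
G4: violates R4
A4: violates R2
B4: legal
C5: violates R2,R4
D5: violates R2,R3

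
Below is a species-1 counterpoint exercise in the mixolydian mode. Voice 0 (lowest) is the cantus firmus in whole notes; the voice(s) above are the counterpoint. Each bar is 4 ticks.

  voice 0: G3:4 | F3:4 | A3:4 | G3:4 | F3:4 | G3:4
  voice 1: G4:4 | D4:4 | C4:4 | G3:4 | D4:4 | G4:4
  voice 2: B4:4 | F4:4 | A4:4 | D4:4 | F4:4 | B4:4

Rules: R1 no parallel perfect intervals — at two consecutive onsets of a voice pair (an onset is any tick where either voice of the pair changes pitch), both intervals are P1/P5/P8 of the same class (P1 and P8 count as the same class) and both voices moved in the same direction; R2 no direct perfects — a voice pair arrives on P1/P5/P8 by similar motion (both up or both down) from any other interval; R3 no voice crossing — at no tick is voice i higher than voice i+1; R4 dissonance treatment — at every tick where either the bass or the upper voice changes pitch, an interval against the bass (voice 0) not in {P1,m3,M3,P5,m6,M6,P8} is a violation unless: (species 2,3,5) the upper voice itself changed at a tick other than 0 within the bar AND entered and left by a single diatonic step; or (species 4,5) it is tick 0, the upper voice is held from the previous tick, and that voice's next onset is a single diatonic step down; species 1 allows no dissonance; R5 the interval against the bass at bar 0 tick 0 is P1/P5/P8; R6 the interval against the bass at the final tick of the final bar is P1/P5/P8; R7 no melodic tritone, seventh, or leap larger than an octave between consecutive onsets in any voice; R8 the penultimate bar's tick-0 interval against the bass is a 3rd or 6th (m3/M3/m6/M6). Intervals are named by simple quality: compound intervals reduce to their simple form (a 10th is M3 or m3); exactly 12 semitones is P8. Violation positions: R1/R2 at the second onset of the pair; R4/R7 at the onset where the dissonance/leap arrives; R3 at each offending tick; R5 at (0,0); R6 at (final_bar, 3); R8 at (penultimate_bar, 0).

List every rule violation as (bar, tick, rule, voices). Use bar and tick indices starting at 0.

bar 0: v0=G3 v1=G4 v2=B4 downbeat M3
bar 1: v0=F3 v1=D4 v2=F4 downbeat P8
bar 2: v0=A3 v1=C4 v2=A4 downbeat P8
bar 3: v0=G3 v1=G3 v2=D4 downbeat P5
bar 4: v0=F3 v1=D4 v2=F4 downbeat P8
bar 5: v0=G3 v1=G4 v2=B4 downbeat M3
  -> R5 @ bar 0 tick 0 v(0, 2): opens on M3
  -> R2 @ bar 1 tick 0 v(0, 2): G3/B4 M3 -> F3/F4 P8 similar
  -> R7 @ bar 1 tick 0 v(2,): B4->F4 leap 6st
  -> R1 @ bar 2 tick 0 v(0, 2): F3/F4 P8 -> A3/A4 P8 similar
  -> R2 @ bar 3 tick 0 v(0, 1): A3/C4 m3 -> G3/G3 P1 similar
  -> R2 @ bar 3 tick 0 v(0, 2): A3/A4 P8 -> G3/D4 P5 similar
  -> R2 @ bar 3 tick 0 v(1, 2): C4/A4 M6 -> G3/D4 P5 similar
  -> R8 @ bar 4 tick 0 v(0, 2): penult P8 not 3rd/6th
  -> R2 @ bar 5 tick 0 v(0, 1): F3/D4 M6 -> G3/G4 P8 similar
  -> R7 @ bar 5 tick 0 v(2,): F4->B4 leap 6st
  -> R6 @ bar 5 tick 3 v(0, 2): closes on M3

(0, 0, R5, (0, 2))
(1, 0, R2, (0, 2))
(1, 0, R7, (2,))
(2, 0, R1, (0, 2))
(3, 0, R2, (0, 1))
(3, 0, R2, (0, 2))
(3, 0, R2, (1, 2))
(4, 0, R8, (0, 2))
(5, 0, R2, (0, 1))
(5, 0, R7, (2,))
(5, 3, R6, (0, 2))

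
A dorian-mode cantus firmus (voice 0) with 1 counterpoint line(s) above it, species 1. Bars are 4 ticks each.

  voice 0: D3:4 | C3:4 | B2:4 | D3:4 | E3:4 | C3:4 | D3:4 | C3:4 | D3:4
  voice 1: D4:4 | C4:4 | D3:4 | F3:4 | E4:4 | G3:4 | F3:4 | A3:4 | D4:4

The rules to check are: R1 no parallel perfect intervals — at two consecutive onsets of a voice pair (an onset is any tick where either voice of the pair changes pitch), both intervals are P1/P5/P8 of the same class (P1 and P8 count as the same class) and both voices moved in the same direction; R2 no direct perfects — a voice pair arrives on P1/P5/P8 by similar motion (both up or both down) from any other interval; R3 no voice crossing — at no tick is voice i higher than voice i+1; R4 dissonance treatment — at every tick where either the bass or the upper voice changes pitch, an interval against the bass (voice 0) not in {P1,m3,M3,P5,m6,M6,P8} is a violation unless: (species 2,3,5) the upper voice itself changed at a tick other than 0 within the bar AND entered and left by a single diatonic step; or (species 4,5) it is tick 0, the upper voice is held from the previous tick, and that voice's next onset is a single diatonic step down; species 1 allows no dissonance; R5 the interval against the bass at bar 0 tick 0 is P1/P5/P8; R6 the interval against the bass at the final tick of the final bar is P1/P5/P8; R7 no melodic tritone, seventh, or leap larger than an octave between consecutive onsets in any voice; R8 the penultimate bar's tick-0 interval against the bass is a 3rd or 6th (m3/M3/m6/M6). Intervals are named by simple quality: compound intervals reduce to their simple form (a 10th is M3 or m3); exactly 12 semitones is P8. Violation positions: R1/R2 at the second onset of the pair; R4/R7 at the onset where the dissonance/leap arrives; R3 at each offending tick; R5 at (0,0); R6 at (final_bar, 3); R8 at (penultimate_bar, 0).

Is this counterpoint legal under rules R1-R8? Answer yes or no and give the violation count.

No (6 violations)

bar 0: v0=D3 v1=D4 (P8)
bar 1: v0=C3 v1=C4 (P8)
bar 2: v0=B2 v1=D3 (m3)
bar 3: v0=D3 v1=F3 (m3)
bar 4: v0=E3 v1=E4 (P8)
bar 5: v0=C3 v1=G3 (P5)
bar 6: v0=D3 v1=F3 (m3)
bar 7: v0=C3 v1=A3 (M6)
bar 8: v0=D3 v1=D4 (P8)
  R1 @ bar1.0: D3/D4 P8 -> C3/C4 P8 similar
  R7 @ bar2.0: C4->D3 leap 10st
  R2 @ bar4.0: D3/F3 m3 -> E3/E4 P8 similar
  R7 @ bar4.0: F3->E4 leap 11st
  R2 @ bar5.0: E3/E4 P8 -> C3/G3 P5 similar
  R2 @ bar8.0: C3/A3 M6 -> D3/D4 P8 similar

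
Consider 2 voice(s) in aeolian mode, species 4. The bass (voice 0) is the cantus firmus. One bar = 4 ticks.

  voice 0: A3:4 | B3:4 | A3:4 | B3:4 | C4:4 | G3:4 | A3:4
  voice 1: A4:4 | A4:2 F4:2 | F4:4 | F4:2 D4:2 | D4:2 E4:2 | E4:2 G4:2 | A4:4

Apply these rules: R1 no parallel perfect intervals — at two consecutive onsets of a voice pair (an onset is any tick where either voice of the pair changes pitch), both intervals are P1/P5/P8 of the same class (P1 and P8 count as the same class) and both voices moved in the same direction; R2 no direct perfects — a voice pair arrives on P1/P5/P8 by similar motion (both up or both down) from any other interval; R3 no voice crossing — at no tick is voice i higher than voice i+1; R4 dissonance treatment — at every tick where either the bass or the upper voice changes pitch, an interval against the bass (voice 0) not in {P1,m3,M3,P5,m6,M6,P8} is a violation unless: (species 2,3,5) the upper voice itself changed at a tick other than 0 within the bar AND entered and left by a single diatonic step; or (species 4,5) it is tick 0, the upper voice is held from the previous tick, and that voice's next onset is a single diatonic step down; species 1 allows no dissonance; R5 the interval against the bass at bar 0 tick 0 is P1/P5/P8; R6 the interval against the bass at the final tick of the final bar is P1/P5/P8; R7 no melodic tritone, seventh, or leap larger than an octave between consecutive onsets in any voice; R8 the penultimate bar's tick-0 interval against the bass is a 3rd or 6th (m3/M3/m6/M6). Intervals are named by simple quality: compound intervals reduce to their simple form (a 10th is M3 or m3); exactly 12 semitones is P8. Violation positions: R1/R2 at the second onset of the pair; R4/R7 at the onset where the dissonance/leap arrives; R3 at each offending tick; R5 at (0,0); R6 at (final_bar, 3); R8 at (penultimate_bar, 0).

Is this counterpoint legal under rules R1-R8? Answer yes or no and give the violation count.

bar 0: v0=A3 v1=A4 (P8)
bar 1: v0=B3 v1=A4 (m7)
bar 2: v0=A3 v1=F4 (m6)
bar 3: v0=B3 v1=F4 (TT)
bar 4: v0=C4 v1=D4 (M2)
bar 5: v0=G3 v1=E4 (M6)
bar 6: v0=A3 v1=A4 (P8)
  R4 @ bar1.0: B3/A4 m7 untreated
  R4 @ bar1.2: B3/F4 TT untreated
  R4 @ bar3.0: B3/F4 TT untreated
  R4 @ bar4.0: C4/D4 M2 untreated
  R1 @ bar6.0: G3/G4 P8 -> A3/A4 P8 similar

No (5 violations)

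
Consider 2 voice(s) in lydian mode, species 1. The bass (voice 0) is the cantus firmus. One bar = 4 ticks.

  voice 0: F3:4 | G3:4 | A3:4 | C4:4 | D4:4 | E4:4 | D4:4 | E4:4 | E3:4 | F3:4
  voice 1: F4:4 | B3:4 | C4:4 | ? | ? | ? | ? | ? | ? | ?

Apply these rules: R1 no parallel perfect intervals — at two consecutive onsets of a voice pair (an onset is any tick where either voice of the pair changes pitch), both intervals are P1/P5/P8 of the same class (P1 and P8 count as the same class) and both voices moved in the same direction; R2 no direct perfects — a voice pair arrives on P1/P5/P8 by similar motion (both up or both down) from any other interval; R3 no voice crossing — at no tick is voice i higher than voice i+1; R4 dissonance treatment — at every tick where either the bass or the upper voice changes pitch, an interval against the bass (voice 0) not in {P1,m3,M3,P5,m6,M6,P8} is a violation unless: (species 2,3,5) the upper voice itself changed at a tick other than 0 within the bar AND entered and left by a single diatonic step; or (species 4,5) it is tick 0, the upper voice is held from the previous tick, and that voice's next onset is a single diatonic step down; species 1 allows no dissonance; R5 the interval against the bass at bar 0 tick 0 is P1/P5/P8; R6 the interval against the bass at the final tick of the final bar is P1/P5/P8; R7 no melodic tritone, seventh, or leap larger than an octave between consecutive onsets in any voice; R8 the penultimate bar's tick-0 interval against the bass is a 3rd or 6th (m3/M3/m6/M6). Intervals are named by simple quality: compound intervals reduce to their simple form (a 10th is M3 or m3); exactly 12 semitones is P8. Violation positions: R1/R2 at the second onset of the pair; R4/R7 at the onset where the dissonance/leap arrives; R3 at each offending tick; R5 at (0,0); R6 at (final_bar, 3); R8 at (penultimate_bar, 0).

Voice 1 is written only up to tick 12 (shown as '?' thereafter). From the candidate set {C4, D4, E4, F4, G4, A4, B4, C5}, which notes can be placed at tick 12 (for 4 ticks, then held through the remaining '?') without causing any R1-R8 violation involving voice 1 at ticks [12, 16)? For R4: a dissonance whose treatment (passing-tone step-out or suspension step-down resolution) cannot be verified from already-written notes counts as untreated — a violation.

C4: legal
D4: violates R4
E4: legal
F4: violates R4
G4: violates R2
A4: legal
B4: violates R4,R7
C5: violates R2

{A4, C4, E4}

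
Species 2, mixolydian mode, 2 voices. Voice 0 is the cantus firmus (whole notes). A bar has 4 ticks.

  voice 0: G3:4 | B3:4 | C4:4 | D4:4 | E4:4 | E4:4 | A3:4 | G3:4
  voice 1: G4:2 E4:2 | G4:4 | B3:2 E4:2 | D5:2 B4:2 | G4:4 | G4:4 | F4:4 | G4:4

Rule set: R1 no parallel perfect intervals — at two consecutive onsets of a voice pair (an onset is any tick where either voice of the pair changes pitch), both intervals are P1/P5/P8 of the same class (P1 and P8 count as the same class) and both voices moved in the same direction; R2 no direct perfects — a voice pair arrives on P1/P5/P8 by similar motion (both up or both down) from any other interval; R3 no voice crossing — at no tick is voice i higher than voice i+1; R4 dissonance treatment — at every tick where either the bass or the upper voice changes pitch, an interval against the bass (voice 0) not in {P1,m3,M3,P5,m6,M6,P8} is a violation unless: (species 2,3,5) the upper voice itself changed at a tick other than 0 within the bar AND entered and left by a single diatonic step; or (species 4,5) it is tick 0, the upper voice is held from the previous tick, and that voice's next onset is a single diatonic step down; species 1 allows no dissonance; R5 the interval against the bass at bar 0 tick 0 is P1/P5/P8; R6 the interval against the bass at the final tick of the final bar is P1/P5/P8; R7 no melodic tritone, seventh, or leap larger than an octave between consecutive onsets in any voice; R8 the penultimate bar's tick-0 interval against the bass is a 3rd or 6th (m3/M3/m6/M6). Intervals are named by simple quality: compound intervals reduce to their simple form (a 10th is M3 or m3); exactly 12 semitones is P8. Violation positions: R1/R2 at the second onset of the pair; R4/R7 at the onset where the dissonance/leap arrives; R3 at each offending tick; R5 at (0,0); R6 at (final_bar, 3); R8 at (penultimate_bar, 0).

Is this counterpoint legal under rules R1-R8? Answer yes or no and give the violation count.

No (5 violations)

bar 0: v0=G3 v1=G4 (P8)
bar 1: v0=B3 v1=G4 (m6)
bar 2: v0=C4 v1=B3 (m2)
bar 3: v0=D4 v1=D5 (P8)
bar 4: v0=E4 v1=G4 (m3)
bar 5: v0=E4 v1=G4 (m3)
bar 6: v0=A3 v1=F4 (m6)
bar 7: v0=G3 v1=G4 (P8)
  R3 @ bar2.0: C4 above B3
  R4 @ bar2.0: C4/B3 m2 untreated
  R3 @ bar2.1: C4 above B3
  R2 @ bar3.0: C4/E4 M3 -> D4/D5 P8 similar
  R7 @ bar3.0: E4->D5 leap 10st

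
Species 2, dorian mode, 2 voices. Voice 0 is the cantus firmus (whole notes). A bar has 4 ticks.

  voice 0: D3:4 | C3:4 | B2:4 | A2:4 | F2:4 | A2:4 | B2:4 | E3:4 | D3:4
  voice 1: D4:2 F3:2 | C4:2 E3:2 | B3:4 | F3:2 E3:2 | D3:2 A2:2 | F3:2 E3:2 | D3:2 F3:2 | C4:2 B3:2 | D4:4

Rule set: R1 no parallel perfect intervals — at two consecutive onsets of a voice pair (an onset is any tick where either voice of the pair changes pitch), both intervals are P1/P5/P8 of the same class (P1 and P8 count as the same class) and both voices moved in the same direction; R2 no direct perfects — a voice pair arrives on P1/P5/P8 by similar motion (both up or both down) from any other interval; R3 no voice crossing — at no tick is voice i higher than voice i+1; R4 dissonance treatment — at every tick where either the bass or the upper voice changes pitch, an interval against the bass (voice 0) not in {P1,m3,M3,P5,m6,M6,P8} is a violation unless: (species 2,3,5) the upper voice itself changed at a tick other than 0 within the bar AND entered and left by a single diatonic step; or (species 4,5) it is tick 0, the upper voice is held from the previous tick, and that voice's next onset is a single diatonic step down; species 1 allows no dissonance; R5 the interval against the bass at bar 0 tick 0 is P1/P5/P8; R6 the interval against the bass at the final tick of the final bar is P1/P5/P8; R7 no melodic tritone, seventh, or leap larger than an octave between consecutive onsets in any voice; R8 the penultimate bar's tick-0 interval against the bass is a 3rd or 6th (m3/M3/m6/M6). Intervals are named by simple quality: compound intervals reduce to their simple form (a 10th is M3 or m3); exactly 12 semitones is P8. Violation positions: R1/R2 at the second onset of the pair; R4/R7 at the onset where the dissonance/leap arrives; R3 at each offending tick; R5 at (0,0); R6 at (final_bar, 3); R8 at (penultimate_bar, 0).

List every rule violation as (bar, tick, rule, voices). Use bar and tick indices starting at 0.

(3, 0, R7, (1,))
(6, 2, R4, (0, 1))

bar 0: v0=D3 v1=D4 downbeat P8
bar 1: v0=C3 v1=C4 downbeat P8
bar 2: v0=B2 v1=B3 downbeat P8
bar 3: v0=A2 v1=F3 downbeat m6
bar 4: v0=F2 v1=D3 downbeat M6
bar 5: v0=A2 v1=F3 downbeat m6
bar 6: v0=B2 v1=D3 downbeat m3
bar 7: v0=E3 v1=C4 downbeat m6
bar 8: v0=D3 v1=D4 downbeat P8
  -> R7 @ bar 3 tick 0 v(1,): B3->F3 leap 6st
  -> R4 @ bar 6 tick 2 v(0, 1): B2/F3 TT untreated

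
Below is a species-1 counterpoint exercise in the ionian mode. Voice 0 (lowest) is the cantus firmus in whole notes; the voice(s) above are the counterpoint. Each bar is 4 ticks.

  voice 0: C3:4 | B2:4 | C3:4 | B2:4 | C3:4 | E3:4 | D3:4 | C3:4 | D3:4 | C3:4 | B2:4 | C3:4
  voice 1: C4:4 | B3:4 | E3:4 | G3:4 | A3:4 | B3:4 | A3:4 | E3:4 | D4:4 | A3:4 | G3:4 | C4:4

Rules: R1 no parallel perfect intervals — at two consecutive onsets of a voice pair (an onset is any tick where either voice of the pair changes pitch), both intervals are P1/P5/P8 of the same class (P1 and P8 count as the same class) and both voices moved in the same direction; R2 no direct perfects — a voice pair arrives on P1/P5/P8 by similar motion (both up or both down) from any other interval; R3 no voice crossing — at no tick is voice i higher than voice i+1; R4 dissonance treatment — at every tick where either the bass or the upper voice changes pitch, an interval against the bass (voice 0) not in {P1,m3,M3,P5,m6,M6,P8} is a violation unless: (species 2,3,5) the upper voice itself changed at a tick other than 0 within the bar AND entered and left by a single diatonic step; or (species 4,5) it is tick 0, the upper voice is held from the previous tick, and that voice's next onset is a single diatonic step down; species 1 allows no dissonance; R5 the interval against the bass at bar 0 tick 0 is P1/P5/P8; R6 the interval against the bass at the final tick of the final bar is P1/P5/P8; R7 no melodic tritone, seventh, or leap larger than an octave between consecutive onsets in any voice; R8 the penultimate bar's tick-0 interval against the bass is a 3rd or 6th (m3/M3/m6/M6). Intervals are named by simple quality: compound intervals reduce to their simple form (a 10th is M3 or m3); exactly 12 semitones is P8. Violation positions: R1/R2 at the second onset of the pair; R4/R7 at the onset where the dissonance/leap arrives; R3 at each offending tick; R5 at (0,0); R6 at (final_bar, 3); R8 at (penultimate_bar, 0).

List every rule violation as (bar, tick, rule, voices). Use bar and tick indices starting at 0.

bar 0: v0=C3 v1=C4 downbeat P8
bar 1: v0=B2 v1=B3 downbeat P8
bar 2: v0=C3 v1=E3 downbeat M3
bar 3: v0=B2 v1=G3 downbeat m6
bar 4: v0=C3 v1=A3 downbeat M6
bar 5: v0=E3 v1=B3 downbeat P5
bar 6: v0=D3 v1=A3 downbeat P5
bar 7: v0=C3 v1=E3 downbeat M3
bar 8: v0=D3 v1=D4 downbeat P8
bar 9: v0=C3 v1=A3 downbeat M6
bar 10: v0=B2 v1=G3 downbeat m6
bar 11: v0=C3 v1=C4 downbeat P8
  -> R1 @ bar 1 tick 0 v(0, 1): C3/C4 P8 -> B2/B3 P8 similar
  -> R2 @ bar 5 tick 0 v(0, 1): C3/A3 M6 -> E3/B3 P5 similar
  -> R1 @ bar 6 tick 0 v(0, 1): E3/B3 P5 -> D3/A3 P5 similar
  -> R2 @ bar 8 tick 0 v(0, 1): C3/E3 M3 -> D3/D4 P8 similar
  -> R7 @ bar 8 tick 0 v(1,): E3->D4 leap 10st
  -> R2 @ bar 11 tick 0 v(0, 1): B2/G3 m6 -> C3/C4 P8 similar

(1, 0, R1, (0, 1))
(5, 0, R2, (0, 1))
(6, 0, R1, (0, 1))
(8, 0, R2, (0, 1))
(8, 0, R7, (1,))
(11, 0, R2, (0, 1))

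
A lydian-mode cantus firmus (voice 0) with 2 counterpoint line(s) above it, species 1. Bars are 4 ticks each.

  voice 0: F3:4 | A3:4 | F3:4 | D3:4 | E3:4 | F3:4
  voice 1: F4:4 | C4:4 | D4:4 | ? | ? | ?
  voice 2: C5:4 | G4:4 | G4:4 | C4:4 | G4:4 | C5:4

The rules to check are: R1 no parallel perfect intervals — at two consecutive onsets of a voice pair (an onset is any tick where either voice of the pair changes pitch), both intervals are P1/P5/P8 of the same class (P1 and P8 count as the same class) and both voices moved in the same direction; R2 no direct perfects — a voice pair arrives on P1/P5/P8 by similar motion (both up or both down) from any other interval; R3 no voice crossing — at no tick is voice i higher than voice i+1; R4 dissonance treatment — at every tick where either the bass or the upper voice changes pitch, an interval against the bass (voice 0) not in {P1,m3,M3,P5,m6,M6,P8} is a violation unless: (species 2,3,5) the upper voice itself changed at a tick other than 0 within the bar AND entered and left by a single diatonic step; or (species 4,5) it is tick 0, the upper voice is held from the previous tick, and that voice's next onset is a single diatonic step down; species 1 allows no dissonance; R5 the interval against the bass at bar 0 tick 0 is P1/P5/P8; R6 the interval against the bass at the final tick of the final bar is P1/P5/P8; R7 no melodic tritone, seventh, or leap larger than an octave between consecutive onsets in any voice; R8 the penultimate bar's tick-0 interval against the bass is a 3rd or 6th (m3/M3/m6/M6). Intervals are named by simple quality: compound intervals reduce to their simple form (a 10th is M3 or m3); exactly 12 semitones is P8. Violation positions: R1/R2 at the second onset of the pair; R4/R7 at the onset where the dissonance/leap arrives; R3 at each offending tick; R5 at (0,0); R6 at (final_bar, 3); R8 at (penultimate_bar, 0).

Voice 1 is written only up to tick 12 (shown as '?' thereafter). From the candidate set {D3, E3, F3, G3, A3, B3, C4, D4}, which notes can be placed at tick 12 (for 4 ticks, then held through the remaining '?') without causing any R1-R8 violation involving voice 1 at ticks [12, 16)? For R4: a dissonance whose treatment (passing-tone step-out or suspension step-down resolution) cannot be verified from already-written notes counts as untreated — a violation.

{B3}

D3: violates R2
E3: violates R4,R7
F3: violates R2
G3: violates R4
A3: violates R2
B3: legal
C4: violates R2,R4
D4: violates R3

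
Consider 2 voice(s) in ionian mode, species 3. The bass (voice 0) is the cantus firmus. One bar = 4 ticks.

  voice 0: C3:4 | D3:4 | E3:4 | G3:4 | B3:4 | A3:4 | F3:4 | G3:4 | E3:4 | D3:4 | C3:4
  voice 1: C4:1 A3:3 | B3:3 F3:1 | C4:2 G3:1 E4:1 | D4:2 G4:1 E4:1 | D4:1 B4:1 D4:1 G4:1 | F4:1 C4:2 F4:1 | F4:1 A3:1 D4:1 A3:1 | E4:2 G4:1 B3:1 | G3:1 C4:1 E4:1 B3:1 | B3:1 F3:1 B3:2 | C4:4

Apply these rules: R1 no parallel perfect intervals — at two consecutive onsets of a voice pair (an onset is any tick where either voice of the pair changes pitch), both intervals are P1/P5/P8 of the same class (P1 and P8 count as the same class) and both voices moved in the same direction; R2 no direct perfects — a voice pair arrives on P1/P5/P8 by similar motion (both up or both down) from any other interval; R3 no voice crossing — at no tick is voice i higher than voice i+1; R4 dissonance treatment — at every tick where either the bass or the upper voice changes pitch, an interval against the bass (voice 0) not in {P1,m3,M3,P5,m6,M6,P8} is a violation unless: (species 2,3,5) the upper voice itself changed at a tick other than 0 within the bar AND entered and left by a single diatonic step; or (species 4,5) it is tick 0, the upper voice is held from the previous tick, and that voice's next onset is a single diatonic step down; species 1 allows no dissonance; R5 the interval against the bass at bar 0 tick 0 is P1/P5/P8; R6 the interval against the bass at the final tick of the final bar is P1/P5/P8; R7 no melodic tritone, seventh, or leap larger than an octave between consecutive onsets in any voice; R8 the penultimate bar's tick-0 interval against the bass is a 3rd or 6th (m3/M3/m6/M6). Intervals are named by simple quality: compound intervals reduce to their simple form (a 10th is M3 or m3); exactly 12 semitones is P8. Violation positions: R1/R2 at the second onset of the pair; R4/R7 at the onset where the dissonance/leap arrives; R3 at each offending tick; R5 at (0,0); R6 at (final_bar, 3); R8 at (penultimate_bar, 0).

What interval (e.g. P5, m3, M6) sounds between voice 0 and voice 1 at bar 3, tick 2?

voice 0=G3 voice 1=G4 -> P8

P8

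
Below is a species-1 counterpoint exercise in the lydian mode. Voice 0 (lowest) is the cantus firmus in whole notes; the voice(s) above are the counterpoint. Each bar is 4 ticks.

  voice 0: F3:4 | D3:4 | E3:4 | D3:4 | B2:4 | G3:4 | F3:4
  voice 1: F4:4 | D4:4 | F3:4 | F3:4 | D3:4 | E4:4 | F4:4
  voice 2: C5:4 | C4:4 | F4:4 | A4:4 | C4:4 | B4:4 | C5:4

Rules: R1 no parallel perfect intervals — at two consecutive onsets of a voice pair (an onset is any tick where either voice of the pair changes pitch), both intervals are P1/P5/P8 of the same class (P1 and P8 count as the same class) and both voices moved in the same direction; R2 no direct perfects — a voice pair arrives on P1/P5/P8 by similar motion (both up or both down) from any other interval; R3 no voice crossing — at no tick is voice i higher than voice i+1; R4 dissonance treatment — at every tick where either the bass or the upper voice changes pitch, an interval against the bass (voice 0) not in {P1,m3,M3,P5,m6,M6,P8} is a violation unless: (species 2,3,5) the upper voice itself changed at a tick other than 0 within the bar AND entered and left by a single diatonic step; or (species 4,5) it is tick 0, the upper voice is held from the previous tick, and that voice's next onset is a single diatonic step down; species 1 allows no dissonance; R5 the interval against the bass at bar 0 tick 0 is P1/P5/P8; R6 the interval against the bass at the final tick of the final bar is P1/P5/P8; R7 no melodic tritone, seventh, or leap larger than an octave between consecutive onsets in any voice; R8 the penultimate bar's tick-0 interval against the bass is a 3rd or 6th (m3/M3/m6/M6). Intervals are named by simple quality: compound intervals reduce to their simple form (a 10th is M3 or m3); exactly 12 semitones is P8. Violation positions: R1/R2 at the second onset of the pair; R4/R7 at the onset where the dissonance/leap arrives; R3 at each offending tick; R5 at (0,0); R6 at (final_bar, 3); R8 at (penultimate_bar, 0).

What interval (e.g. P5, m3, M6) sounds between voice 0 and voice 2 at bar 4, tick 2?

m2

voice 0=B2 voice 2=C4 -> m2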